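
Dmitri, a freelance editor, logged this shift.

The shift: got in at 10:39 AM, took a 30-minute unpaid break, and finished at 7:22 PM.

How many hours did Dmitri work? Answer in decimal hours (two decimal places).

The shift: 10:39 AM–7:22 PM = 8 h 43 min; less 30 min break → 8 h 13 min

8.22 hours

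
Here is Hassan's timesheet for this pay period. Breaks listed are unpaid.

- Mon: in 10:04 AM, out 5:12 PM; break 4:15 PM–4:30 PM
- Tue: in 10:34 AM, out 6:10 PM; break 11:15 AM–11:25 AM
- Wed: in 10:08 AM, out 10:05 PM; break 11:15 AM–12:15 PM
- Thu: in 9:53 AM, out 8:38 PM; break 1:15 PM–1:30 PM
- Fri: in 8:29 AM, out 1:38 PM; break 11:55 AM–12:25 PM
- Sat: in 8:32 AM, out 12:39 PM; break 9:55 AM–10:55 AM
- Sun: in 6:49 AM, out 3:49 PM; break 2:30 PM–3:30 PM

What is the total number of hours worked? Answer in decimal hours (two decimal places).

51.53 hours

Mon: 10:04 AM–5:12 PM = 7 h 8 min; less 15 min break → 6 h 53 min
Tue: 10:34 AM–6:10 PM = 7 h 36 min; less 10 min break → 7 h 26 min
Wed: 10:08 AM–10:05 PM = 11 h 57 min; less 60 min break → 10 h 57 min
Thu: 9:53 AM–8:38 PM = 10 h 45 min; less 15 min break → 10 h 30 min
Fri: 8:29 AM–1:38 PM = 5 h 9 min; less 30 min break → 4 h 39 min
Sat: 8:32 AM–12:39 PM = 4 h 7 min; less 60 min break → 3 h 7 min
Sun: 6:49 AM–3:49 PM = 9 h 0 min; less 60 min break → 8 h 0 min
Total: 6 h 53 min + 7 h 26 min + 10 h 57 min + 10 h 30 min + 4 h 39 min + 3 h 7 min + 8 h 0 min = 51 h 32 min.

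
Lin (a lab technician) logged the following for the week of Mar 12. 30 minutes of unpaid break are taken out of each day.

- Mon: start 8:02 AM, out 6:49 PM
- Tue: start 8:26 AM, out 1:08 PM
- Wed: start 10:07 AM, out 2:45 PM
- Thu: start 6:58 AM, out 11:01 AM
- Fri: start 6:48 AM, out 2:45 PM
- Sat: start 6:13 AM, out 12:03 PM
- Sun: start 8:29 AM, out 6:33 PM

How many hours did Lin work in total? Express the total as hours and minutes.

44 h 31 min

Mon: 8:02 AM–6:49 PM = 10 h 47 min; less 30 min break → 10 h 17 min
Tue: 8:26 AM–1:08 PM = 4 h 42 min; less 30 min break → 4 h 12 min
Wed: 10:07 AM–2:45 PM = 4 h 38 min; less 30 min break → 4 h 8 min
Thu: 6:58 AM–11:01 AM = 4 h 3 min; less 30 min break → 3 h 33 min
Fri: 6:48 AM–2:45 PM = 7 h 57 min; less 30 min break → 7 h 27 min
Sat: 6:13 AM–12:03 PM = 5 h 50 min; less 30 min break → 5 h 20 min
Sun: 8:29 AM–6:33 PM = 10 h 4 min; less 30 min break → 9 h 34 min
Total: 10 h 17 min + 4 h 12 min + 4 h 8 min + 3 h 33 min + 7 h 27 min + 5 h 20 min + 9 h 34 min = 44 h 31 min.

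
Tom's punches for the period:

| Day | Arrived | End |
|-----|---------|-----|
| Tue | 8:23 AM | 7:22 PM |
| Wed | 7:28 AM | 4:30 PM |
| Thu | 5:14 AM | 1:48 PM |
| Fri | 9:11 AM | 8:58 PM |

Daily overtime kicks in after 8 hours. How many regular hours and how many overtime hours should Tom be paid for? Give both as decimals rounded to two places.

Regular 32.00 hours, overtime 8.37 hours

Tue: 8:23 AM–7:22 PM = 10 h 59 min
Wed: 7:28 AM–4:30 PM = 9 h 2 min
Thu: 5:14 AM–1:48 PM = 8 h 34 min
Fri: 9:11 AM–8:58 PM = 11 h 47 min
Tue reg 8 h 0 min / OT 2 h 59 min; Wed reg 8 h 0 min / OT 1 h 2 min; Thu reg 8 h 0 min / OT 0 h 34 min; Fri reg 8 h 0 min / OT 3 h 47 min.
Totals: regular 32 h 0 min, overtime 8 h 22 min.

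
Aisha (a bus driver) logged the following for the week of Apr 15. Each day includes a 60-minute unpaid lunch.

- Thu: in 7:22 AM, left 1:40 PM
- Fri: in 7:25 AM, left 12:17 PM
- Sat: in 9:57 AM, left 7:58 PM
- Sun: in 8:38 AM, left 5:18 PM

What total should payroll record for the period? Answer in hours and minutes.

25 h 51 min

Thu: 7:22 AM–1:40 PM = 6 h 18 min; less 60 min break → 5 h 18 min
Fri: 7:25 AM–12:17 PM = 4 h 52 min; less 60 min break → 3 h 52 min
Sat: 9:57 AM–7:58 PM = 10 h 1 min; less 60 min break → 9 h 1 min
Sun: 8:38 AM–5:18 PM = 8 h 40 min; less 60 min break → 7 h 40 min
Total: 5 h 18 min + 3 h 52 min + 9 h 1 min + 7 h 40 min = 25 h 51 min.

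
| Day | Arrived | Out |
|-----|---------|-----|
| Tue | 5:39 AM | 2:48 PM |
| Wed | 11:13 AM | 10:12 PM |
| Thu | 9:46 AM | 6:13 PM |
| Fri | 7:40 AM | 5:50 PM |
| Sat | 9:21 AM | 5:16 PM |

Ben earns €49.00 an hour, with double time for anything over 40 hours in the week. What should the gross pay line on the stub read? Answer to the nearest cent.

Tue: 5:39 AM–2:48 PM = 9 h 9 min
Wed: 11:13 AM–10:12 PM = 10 h 59 min
Thu: 9:46 AM–6:13 PM = 8 h 27 min
Fri: 7:40 AM–5:50 PM = 10 h 10 min
Sat: 9:21 AM–5:16 PM = 7 h 55 min
Total worked: 46 h 40 min = 2800 min.
Regular 40 h 0 min = 2400 min at €49.00/h; overtime 6 h 40 min = 400 min at €98.00/h.
Pay = (2400 × €49.00 + 400 × €98.00) ÷ 60 = €2613.33.

€2613.33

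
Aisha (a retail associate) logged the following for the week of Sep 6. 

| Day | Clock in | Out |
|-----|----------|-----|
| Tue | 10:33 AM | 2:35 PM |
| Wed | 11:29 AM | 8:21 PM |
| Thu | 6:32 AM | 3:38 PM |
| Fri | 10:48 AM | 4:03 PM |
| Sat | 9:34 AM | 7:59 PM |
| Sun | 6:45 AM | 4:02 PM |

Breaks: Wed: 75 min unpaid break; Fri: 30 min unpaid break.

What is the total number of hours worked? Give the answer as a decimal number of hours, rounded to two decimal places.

45.20 hours

Tue: 10:33 AM–2:35 PM = 4 h 2 min
Wed: 11:29 AM–8:21 PM = 8 h 52 min; less 75 min break → 7 h 37 min
Thu: 6:32 AM–3:38 PM = 9 h 6 min
Fri: 10:48 AM–4:03 PM = 5 h 15 min; less 30 min break → 4 h 45 min
Sat: 9:34 AM–7:59 PM = 10 h 25 min
Sun: 6:45 AM–4:02 PM = 9 h 17 min
Total: 4 h 2 min + 7 h 37 min + 9 h 6 min + 4 h 45 min + 10 h 25 min + 9 h 17 min = 45 h 12 min.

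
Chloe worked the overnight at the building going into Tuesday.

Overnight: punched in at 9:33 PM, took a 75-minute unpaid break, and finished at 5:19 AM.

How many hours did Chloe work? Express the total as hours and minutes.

Overnight: 9:33 PM → midnight = 2 h 27 min; midnight → 5:19 AM = 5 h 19 min; span 7 h 46 min; less 75 min break → 6 h 31 min

6 h 31 min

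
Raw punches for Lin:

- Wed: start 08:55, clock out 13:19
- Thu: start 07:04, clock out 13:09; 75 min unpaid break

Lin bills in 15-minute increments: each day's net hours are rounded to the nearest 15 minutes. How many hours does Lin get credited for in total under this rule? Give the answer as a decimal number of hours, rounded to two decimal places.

Wed: 08:55–13:19 = 4 h 24 min → rounds to 4 h 30 min
Thu: 07:04–13:09 = 6 h 5 min − 75 min = 4 h 50 min → rounds to 4 h 45 min
Total credited: 9 h 15 min.

9.25 hours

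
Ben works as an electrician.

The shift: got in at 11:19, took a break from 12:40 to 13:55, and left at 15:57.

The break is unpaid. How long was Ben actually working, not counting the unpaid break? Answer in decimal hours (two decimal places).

The shift: 11:19–15:57 = 4 h 38 min; less 75 min break → 3 h 23 min

3.38 hours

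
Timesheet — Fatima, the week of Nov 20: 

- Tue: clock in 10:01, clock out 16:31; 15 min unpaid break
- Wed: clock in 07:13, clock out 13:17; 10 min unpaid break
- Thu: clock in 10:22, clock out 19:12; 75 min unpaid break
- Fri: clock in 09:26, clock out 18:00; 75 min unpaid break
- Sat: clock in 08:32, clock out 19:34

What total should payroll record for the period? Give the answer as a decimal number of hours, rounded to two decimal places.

38.08 hours

Tue: 10:01–16:31 = 6 h 30 min; less 15 min break → 6 h 15 min
Wed: 07:13–13:17 = 6 h 4 min; less 10 min break → 5 h 54 min
Thu: 10:22–19:12 = 8 h 50 min; less 75 min break → 7 h 35 min
Fri: 09:26–18:00 = 8 h 34 min; less 75 min break → 7 h 19 min
Sat: 08:32–19:34 = 11 h 2 min
Total: 6 h 15 min + 5 h 54 min + 7 h 35 min + 7 h 19 min + 11 h 2 min = 38 h 5 min.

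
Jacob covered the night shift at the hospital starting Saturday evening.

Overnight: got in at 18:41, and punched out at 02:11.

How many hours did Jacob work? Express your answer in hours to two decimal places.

7.50 hours

Overnight: 18:41 → midnight = 5 h 19 min; midnight → 02:11 = 2 h 11 min; span 7 h 30 min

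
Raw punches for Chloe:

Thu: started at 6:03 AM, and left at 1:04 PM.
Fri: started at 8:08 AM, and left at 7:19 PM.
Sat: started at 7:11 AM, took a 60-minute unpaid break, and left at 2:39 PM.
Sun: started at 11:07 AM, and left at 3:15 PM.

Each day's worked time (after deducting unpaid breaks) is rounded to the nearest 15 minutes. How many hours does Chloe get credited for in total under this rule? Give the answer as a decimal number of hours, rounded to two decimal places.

Thu: 6:03 AM–1:04 PM = 7 h 1 min → rounds to 7 h 0 min
Fri: 8:08 AM–7:19 PM = 11 h 11 min → rounds to 11 h 15 min
Sat: 7:11 AM–2:39 PM = 7 h 28 min − 60 min = 6 h 28 min → rounds to 6 h 30 min
Sun: 11:07 AM–3:15 PM = 4 h 8 min → rounds to 4 h 15 min
Total credited: 29 h 0 min.

29.00 hours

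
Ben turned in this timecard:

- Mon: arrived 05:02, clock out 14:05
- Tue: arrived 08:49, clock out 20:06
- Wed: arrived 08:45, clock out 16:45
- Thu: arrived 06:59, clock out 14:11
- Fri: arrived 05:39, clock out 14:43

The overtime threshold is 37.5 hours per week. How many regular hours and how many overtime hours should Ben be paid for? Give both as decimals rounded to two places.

Regular 37.50 hours, overtime 7.10 hours

Mon: 05:02–14:05 = 9 h 3 min
Tue: 08:49–20:06 = 11 h 17 min
Wed: 08:45–16:45 = 8 h 0 min
Thu: 06:59–14:11 = 7 h 12 min
Fri: 05:39–14:43 = 9 h 4 min
Total worked: 44 h 36 min = 44.60 h.
Threshold 37.5 h → overtime 7 h 6 min, regular 37 h 30 min.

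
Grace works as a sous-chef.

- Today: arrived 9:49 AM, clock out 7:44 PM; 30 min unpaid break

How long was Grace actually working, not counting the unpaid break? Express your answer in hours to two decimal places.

Today: 9:49 AM–7:44 PM = 9 h 55 min; less 30 min break → 9 h 25 min

9.42 hours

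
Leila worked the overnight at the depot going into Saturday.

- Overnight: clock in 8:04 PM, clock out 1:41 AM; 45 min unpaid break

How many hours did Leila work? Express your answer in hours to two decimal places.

Overnight: 8:04 PM → midnight = 3 h 56 min; midnight → 1:41 AM = 1 h 41 min; span 5 h 37 min; less 45 min break → 4 h 52 min

4.87 hours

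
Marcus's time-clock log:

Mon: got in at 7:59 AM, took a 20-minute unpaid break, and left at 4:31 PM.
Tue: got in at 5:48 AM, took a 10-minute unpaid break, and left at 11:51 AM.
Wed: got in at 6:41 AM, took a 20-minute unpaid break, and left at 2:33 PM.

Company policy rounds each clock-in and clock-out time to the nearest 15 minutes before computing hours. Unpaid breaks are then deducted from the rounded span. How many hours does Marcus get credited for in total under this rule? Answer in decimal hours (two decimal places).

Mon: in 7:59 AM→8:00 AM, out 4:31 PM→4:30 PM; 8 h 30 min − 20 min = 8 h 10 min
Tue: in 5:48 AM→5:45 AM, out 11:51 AM→11:45 AM; 6 h 0 min − 10 min = 5 h 50 min
Wed: in 6:41 AM→6:45 AM, out 2:33 PM→2:30 PM; 7 h 45 min − 20 min = 7 h 25 min
Total credited: 21 h 25 min.

21.42 hours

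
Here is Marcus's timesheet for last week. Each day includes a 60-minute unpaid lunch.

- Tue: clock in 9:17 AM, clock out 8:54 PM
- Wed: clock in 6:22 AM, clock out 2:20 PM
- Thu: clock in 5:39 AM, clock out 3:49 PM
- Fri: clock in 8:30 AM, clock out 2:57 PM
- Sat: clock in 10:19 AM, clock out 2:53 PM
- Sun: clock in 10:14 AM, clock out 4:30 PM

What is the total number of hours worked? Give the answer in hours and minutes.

Tue: 9:17 AM–8:54 PM = 11 h 37 min; less 60 min break → 10 h 37 min
Wed: 6:22 AM–2:20 PM = 7 h 58 min; less 60 min break → 6 h 58 min
Thu: 5:39 AM–3:49 PM = 10 h 10 min; less 60 min break → 9 h 10 min
Fri: 8:30 AM–2:57 PM = 6 h 27 min; less 60 min break → 5 h 27 min
Sat: 10:19 AM–2:53 PM = 4 h 34 min; less 60 min break → 3 h 34 min
Sun: 10:14 AM–4:30 PM = 6 h 16 min; less 60 min break → 5 h 16 min
Total: 10 h 37 min + 6 h 58 min + 9 h 10 min + 5 h 27 min + 3 h 34 min + 5 h 16 min = 41 h 2 min.

41 h 2 min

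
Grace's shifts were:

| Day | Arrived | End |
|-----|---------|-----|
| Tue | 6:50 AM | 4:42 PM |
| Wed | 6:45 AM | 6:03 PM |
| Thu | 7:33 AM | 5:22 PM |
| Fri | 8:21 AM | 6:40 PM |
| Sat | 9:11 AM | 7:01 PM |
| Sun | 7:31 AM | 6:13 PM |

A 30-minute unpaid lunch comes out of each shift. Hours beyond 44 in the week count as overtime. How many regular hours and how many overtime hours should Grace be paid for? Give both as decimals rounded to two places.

Regular 44.00 hours, overtime 14.83 hours

Tue: 6:50 AM–4:42 PM = 9 h 52 min; less 30 min break → 9 h 22 min
Wed: 6:45 AM–6:03 PM = 11 h 18 min; less 30 min break → 10 h 48 min
Thu: 7:33 AM–5:22 PM = 9 h 49 min; less 30 min break → 9 h 19 min
Fri: 8:21 AM–6:40 PM = 10 h 19 min; less 30 min break → 9 h 49 min
Sat: 9:11 AM–7:01 PM = 9 h 50 min; less 30 min break → 9 h 20 min
Sun: 7:31 AM–6:13 PM = 10 h 42 min; less 30 min break → 10 h 12 min
Total worked: 58 h 50 min = 58.83 h.
Threshold 44 h → overtime 14 h 50 min, regular 44 h 0 min.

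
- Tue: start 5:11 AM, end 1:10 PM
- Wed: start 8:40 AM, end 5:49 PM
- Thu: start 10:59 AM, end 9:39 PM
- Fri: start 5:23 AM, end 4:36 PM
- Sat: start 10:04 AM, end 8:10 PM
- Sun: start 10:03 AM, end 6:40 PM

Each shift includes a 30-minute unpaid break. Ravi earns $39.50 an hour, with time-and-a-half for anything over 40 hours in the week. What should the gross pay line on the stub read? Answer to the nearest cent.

$2452.95

Tue: 5:11 AM–1:10 PM = 7 h 59 min; less 30 min break → 7 h 29 min
Wed: 8:40 AM–5:49 PM = 9 h 9 min; less 30 min break → 8 h 39 min
Thu: 10:59 AM–9:39 PM = 10 h 40 min; less 30 min break → 10 h 10 min
Fri: 5:23 AM–4:36 PM = 11 h 13 min; less 30 min break → 10 h 43 min
Sat: 10:04 AM–8:10 PM = 10 h 6 min; less 30 min break → 9 h 36 min
Sun: 10:03 AM–6:40 PM = 8 h 37 min; less 30 min break → 8 h 7 min
Total worked: 54 h 44 min = 3284 min.
Regular 40 h 0 min = 2400 min at $39.50/h; overtime 14 h 44 min = 884 min at $59.25/h.
Pay = (2400 × $39.50 + 884 × $59.25) ÷ 60 = $2452.95.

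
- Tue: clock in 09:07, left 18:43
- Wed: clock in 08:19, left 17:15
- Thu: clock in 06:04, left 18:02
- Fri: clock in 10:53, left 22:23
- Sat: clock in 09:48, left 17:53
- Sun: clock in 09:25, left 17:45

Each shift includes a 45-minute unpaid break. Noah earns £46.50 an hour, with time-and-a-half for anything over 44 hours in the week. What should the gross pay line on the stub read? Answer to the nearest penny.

Tue: 09:07–18:43 = 9 h 36 min; less 45 min break → 8 h 51 min
Wed: 08:19–17:15 = 8 h 56 min; less 45 min break → 8 h 11 min
Thu: 06:04–18:02 = 11 h 58 min; less 45 min break → 11 h 13 min
Fri: 10:53–22:23 = 11 h 30 min; less 45 min break → 10 h 45 min
Sat: 09:48–17:53 = 8 h 5 min; less 45 min break → 7 h 20 min
Sun: 09:25–17:45 = 8 h 20 min; less 45 min break → 7 h 35 min
Total worked: 53 h 55 min = 3235 min.
Regular 44 h 0 min = 2640 min at £46.50/h; overtime 9 h 55 min = 595 min at £69.75/h.
Pay = (2640 × £46.50 + 595 × £69.75) ÷ 60 = £2737.69.

£2737.69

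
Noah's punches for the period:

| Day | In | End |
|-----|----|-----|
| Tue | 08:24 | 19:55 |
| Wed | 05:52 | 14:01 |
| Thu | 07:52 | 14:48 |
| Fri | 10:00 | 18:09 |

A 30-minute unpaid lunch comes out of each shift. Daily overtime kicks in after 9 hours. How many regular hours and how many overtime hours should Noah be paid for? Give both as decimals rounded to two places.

Regular 30.73 hours, overtime 2.02 hours

Tue: 08:24–19:55 = 11 h 31 min; less 30 min break → 11 h 1 min
Wed: 05:52–14:01 = 8 h 9 min; less 30 min break → 7 h 39 min
Thu: 07:52–14:48 = 6 h 56 min; less 30 min break → 6 h 26 min
Fri: 10:00–18:09 = 8 h 9 min; less 30 min break → 7 h 39 min
Tue reg 9 h 0 min / OT 2 h 1 min; Wed reg 7 h 39 min / OT 0 h 0 min; Thu reg 6 h 26 min / OT 0 h 0 min; Fri reg 7 h 39 min / OT 0 h 0 min.
Totals: regular 30 h 44 min, overtime 2 h 1 min.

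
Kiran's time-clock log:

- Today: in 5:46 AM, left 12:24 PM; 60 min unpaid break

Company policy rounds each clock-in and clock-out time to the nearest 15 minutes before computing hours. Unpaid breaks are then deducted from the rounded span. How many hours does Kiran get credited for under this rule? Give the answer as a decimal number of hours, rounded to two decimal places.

5.75 hours

Today: in 5:46 AM→5:45 AM, out 12:24 PM→12:30 PM; 6 h 45 min − 60 min = 5 h 45 min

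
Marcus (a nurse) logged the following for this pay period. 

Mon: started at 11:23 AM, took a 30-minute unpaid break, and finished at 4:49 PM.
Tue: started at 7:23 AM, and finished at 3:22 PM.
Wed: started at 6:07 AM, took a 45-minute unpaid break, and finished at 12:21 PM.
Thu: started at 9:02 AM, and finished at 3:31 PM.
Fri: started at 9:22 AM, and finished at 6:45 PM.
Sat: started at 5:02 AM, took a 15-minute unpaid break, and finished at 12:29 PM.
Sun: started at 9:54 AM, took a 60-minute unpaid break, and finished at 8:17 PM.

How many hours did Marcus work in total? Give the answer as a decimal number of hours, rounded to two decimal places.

50.85 hours

Mon: 11:23 AM–4:49 PM = 5 h 26 min; less 30 min break → 4 h 56 min
Tue: 7:23 AM–3:22 PM = 7 h 59 min
Wed: 6:07 AM–12:21 PM = 6 h 14 min; less 45 min break → 5 h 29 min
Thu: 9:02 AM–3:31 PM = 6 h 29 min
Fri: 9:22 AM–6:45 PM = 9 h 23 min
Sat: 5:02 AM–12:29 PM = 7 h 27 min; less 15 min break → 7 h 12 min
Sun: 9:54 AM–8:17 PM = 10 h 23 min; less 60 min break → 9 h 23 min
Total: 4 h 56 min + 7 h 59 min + 5 h 29 min + 6 h 29 min + 9 h 23 min + 7 h 12 min + 9 h 23 min = 50 h 51 min.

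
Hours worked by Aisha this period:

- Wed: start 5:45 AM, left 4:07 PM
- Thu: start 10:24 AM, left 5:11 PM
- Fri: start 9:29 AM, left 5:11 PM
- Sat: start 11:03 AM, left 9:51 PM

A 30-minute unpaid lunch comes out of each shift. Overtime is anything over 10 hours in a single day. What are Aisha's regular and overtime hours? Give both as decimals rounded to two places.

Regular 33.35 hours, overtime 0.30 hours

Wed: 5:45 AM–4:07 PM = 10 h 22 min; less 30 min break → 9 h 52 min
Thu: 10:24 AM–5:11 PM = 6 h 47 min; less 30 min break → 6 h 17 min
Fri: 9:29 AM–5:11 PM = 7 h 42 min; less 30 min break → 7 h 12 min
Sat: 11:03 AM–9:51 PM = 10 h 48 min; less 30 min break → 10 h 18 min
Wed reg 9 h 52 min / OT 0 h 0 min; Thu reg 6 h 17 min / OT 0 h 0 min; Fri reg 7 h 12 min / OT 0 h 0 min; Sat reg 10 h 0 min / OT 0 h 18 min.
Totals: regular 33 h 21 min, overtime 0 h 18 min.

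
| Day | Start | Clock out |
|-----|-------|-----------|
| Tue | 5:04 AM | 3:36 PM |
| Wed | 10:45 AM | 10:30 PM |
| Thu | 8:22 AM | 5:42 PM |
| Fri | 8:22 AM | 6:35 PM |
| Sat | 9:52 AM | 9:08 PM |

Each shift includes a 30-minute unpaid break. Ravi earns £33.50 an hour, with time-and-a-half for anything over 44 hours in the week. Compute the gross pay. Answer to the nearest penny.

£1805.65

Tue: 5:04 AM–3:36 PM = 10 h 32 min; less 30 min break → 10 h 2 min
Wed: 10:45 AM–10:30 PM = 11 h 45 min; less 30 min break → 11 h 15 min
Thu: 8:22 AM–5:42 PM = 9 h 20 min; less 30 min break → 8 h 50 min
Fri: 8:22 AM–6:35 PM = 10 h 13 min; less 30 min break → 9 h 43 min
Sat: 9:52 AM–9:08 PM = 11 h 16 min; less 30 min break → 10 h 46 min
Total worked: 50 h 36 min = 3036 min.
Regular 44 h 0 min = 2640 min at £33.50/h; overtime 6 h 36 min = 396 min at £50.25/h.
Pay = (2640 × £33.50 + 396 × £50.25) ÷ 60 = £1805.65.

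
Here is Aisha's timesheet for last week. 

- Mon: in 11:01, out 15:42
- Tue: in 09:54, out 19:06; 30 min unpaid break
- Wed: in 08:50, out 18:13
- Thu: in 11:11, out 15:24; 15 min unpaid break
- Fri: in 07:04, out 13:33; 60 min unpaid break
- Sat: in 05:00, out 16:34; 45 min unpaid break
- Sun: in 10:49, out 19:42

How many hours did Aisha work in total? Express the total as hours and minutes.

Mon: 11:01–15:42 = 4 h 41 min
Tue: 09:54–19:06 = 9 h 12 min; less 30 min break → 8 h 42 min
Wed: 08:50–18:13 = 9 h 23 min
Thu: 11:11–15:24 = 4 h 13 min; less 15 min break → 3 h 58 min
Fri: 07:04–13:33 = 6 h 29 min; less 60 min break → 5 h 29 min
Sat: 05:00–16:34 = 11 h 34 min; less 45 min break → 10 h 49 min
Sun: 10:49–19:42 = 8 h 53 min
Total: 4 h 41 min + 8 h 42 min + 9 h 23 min + 3 h 58 min + 5 h 29 min + 10 h 49 min + 8 h 53 min = 51 h 55 min.

51 h 55 min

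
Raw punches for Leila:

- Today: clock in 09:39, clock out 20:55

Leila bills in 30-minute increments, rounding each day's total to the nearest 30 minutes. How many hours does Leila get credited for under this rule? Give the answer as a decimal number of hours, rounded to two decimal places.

Today: 09:39–20:55 = 11 h 16 min → rounds to 11 h 30 min

11.50 hours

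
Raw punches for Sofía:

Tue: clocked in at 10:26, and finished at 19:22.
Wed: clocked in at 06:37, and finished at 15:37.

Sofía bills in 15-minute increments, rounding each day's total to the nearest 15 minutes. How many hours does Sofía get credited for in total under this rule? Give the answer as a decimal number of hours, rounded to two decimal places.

18.00 hours

Tue: 10:26–19:22 = 8 h 56 min → rounds to 9 h 0 min
Wed: 06:37–15:37 = 9 h 0 min → rounds to 9 h 0 min
Total credited: 18 h 0 min.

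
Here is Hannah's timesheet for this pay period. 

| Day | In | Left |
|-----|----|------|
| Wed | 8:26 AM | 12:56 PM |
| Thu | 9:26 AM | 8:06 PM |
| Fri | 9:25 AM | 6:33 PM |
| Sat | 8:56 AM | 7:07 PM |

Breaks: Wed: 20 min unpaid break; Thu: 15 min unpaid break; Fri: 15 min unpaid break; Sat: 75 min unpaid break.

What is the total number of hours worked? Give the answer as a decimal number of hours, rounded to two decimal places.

32.40 hours

Wed: 8:26 AM–12:56 PM = 4 h 30 min; less 20 min break → 4 h 10 min
Thu: 9:26 AM–8:06 PM = 10 h 40 min; less 15 min break → 10 h 25 min
Fri: 9:25 AM–6:33 PM = 9 h 8 min; less 15 min break → 8 h 53 min
Sat: 8:56 AM–7:07 PM = 10 h 11 min; less 75 min break → 8 h 56 min
Total: 4 h 10 min + 10 h 25 min + 8 h 53 min + 8 h 56 min = 32 h 24 min.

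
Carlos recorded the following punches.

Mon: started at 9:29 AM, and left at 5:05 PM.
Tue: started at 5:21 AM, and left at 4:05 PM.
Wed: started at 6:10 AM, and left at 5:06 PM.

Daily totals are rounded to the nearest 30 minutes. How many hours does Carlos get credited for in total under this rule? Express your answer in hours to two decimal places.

29.00 hours

Mon: 9:29 AM–5:05 PM = 7 h 36 min → rounds to 7 h 30 min
Tue: 5:21 AM–4:05 PM = 10 h 44 min → rounds to 10 h 30 min
Wed: 6:10 AM–5:06 PM = 10 h 56 min → rounds to 11 h 0 min
Total credited: 29 h 0 min.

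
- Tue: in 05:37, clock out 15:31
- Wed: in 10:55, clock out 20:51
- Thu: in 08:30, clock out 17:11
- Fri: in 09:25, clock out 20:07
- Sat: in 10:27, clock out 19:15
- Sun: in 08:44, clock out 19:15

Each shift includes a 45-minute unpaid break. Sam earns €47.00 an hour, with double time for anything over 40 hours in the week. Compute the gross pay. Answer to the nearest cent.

€3199.13

Tue: 05:37–15:31 = 9 h 54 min; less 45 min break → 9 h 9 min
Wed: 10:55–20:51 = 9 h 56 min; less 45 min break → 9 h 11 min
Thu: 08:30–17:11 = 8 h 41 min; less 45 min break → 7 h 56 min
Fri: 09:25–20:07 = 10 h 42 min; less 45 min break → 9 h 57 min
Sat: 10:27–19:15 = 8 h 48 min; less 45 min break → 8 h 3 min
Sun: 08:44–19:15 = 10 h 31 min; less 45 min break → 9 h 46 min
Total worked: 54 h 2 min = 3242 min.
Regular 40 h 0 min = 2400 min at €47.00/h; overtime 14 h 2 min = 842 min at €94.00/h.
Pay = (2400 × €47.00 + 842 × €94.00) ÷ 60 = €3199.13.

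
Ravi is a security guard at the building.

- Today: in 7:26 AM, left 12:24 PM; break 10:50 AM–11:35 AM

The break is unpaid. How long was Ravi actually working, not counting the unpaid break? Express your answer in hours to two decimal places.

4.22 hours

Today: 7:26 AM–12:24 PM = 4 h 58 min; less 45 min break → 4 h 13 min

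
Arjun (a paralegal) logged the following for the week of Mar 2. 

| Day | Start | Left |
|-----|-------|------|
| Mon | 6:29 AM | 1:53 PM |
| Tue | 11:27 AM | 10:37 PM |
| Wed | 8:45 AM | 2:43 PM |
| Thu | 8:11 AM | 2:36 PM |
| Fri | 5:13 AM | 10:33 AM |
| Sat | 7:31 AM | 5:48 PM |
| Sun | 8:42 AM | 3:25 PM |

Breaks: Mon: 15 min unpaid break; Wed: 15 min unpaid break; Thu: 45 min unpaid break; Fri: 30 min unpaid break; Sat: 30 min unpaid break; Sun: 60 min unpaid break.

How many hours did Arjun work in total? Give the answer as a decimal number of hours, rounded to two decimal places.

50.03 hours

Mon: 6:29 AM–1:53 PM = 7 h 24 min; less 15 min break → 7 h 9 min
Tue: 11:27 AM–10:37 PM = 11 h 10 min
Wed: 8:45 AM–2:43 PM = 5 h 58 min; less 15 min break → 5 h 43 min
Thu: 8:11 AM–2:36 PM = 6 h 25 min; less 45 min break → 5 h 40 min
Fri: 5:13 AM–10:33 AM = 5 h 20 min; less 30 min break → 4 h 50 min
Sat: 7:31 AM–5:48 PM = 10 h 17 min; less 30 min break → 9 h 47 min
Sun: 8:42 AM–3:25 PM = 6 h 43 min; less 60 min break → 5 h 43 min
Total: 7 h 9 min + 11 h 10 min + 5 h 43 min + 5 h 40 min + 4 h 50 min + 9 h 47 min + 5 h 43 min = 50 h 2 min.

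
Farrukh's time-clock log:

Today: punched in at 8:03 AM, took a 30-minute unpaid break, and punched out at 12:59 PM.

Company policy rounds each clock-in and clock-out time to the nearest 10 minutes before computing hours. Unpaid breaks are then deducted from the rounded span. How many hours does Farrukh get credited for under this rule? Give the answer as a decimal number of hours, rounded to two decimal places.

4.50 hours

Today: in 8:03 AM→8:00 AM, out 12:59 PM→1:00 PM; 5 h 0 min − 30 min = 4 h 30 min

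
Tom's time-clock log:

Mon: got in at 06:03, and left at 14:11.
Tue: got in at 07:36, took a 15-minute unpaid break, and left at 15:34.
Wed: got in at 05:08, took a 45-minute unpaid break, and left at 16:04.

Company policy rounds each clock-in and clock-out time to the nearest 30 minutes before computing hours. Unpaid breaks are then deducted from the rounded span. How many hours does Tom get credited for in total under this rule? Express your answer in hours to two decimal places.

26.00 hours

Mon: in 06:03→06:00, out 14:11→14:00; 8 h 0 min
Tue: in 07:36→07:30, out 15:34→15:30; 8 h 0 min − 15 min = 7 h 45 min
Wed: in 05:08→05:00, out 16:04→16:00; 11 h 0 min − 45 min = 10 h 15 min
Total credited: 26 h 0 min.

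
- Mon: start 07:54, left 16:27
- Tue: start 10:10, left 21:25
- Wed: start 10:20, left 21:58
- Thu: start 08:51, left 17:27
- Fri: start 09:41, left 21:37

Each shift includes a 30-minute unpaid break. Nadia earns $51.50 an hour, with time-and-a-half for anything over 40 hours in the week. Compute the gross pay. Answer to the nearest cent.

$2791.30

Mon: 07:54–16:27 = 8 h 33 min; less 30 min break → 8 h 3 min
Tue: 10:10–21:25 = 11 h 15 min; less 30 min break → 10 h 45 min
Wed: 10:20–21:58 = 11 h 38 min; less 30 min break → 11 h 8 min
Thu: 08:51–17:27 = 8 h 36 min; less 30 min break → 8 h 6 min
Fri: 09:41–21:37 = 11 h 56 min; less 30 min break → 11 h 26 min
Total worked: 49 h 28 min = 2968 min.
Regular 40 h 0 min = 2400 min at $51.50/h; overtime 9 h 28 min = 568 min at $77.25/h.
Pay = (2400 × $51.50 + 568 × $77.25) ÷ 60 = $2791.30.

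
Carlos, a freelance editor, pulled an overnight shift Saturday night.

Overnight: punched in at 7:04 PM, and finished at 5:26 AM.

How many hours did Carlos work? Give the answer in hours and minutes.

Overnight: 7:04 PM → midnight = 4 h 56 min; midnight → 5:26 AM = 5 h 26 min; span 10 h 22 min

10 h 22 min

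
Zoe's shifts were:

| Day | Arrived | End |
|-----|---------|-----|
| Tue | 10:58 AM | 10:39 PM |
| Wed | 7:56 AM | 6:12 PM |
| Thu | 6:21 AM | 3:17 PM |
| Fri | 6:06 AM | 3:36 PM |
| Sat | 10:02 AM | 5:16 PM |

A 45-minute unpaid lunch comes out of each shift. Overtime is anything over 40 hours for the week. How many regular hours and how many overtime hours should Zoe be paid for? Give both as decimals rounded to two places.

Tue: 10:58 AM–10:39 PM = 11 h 41 min; less 45 min break → 10 h 56 min
Wed: 7:56 AM–6:12 PM = 10 h 16 min; less 45 min break → 9 h 31 min
Thu: 6:21 AM–3:17 PM = 8 h 56 min; less 45 min break → 8 h 11 min
Fri: 6:06 AM–3:36 PM = 9 h 30 min; less 45 min break → 8 h 45 min
Sat: 10:02 AM–5:16 PM = 7 h 14 min; less 45 min break → 6 h 29 min
Total worked: 43 h 52 min = 43.87 h.
Threshold 40 h → overtime 3 h 52 min, regular 40 h 0 min.

Regular 40.00 hours, overtime 3.87 hours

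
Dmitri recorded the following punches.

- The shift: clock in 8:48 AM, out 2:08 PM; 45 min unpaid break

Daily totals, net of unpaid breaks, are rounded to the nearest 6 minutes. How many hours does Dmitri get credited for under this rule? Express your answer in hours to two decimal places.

4.60 hours

The shift: 8:48 AM–2:08 PM = 5 h 20 min − 45 min = 4 h 35 min → rounds to 4 h 36 min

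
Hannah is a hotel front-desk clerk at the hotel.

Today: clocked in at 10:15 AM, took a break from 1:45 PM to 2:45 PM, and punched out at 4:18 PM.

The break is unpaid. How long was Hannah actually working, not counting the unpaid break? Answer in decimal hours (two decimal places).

5.05 hours

Today: 10:15 AM–4:18 PM = 6 h 3 min; less 60 min break → 5 h 3 min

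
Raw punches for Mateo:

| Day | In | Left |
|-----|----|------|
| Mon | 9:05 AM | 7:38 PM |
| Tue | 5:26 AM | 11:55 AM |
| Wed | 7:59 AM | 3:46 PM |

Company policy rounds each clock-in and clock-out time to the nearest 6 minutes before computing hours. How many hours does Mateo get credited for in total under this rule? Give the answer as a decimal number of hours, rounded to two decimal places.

24.80 hours

Mon: in 9:05 AM→9:06 AM, out 7:38 PM→7:36 PM; 10 h 30 min
Tue: in 5:26 AM→5:24 AM, out 11:55 AM→11:54 AM; 6 h 30 min
Wed: in 7:59 AM→8:00 AM, out 3:46 PM→3:48 PM; 7 h 48 min
Total credited: 24 h 48 min.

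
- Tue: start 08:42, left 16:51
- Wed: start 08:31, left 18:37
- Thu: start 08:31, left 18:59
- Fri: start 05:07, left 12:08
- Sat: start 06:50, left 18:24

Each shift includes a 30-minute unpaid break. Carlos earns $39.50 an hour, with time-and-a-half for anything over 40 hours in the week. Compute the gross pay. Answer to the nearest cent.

Tue: 08:42–16:51 = 8 h 9 min; less 30 min break → 7 h 39 min
Wed: 08:31–18:37 = 10 h 6 min; less 30 min break → 9 h 36 min
Thu: 08:31–18:59 = 10 h 28 min; less 30 min break → 9 h 58 min
Fri: 05:07–12:08 = 7 h 1 min; less 30 min break → 6 h 31 min
Sat: 06:50–18:24 = 11 h 34 min; less 30 min break → 11 h 4 min
Total worked: 44 h 48 min = 2688 min.
Regular 40 h 0 min = 2400 min at $39.50/h; overtime 4 h 48 min = 288 min at $59.25/h.
Pay = (2400 × $39.50 + 288 × $59.25) ÷ 60 = $1864.40.

$1864.40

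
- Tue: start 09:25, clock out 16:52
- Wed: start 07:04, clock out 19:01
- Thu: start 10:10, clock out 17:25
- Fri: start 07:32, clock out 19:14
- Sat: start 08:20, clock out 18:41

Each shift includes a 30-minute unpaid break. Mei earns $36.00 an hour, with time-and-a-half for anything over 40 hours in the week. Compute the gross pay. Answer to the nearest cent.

Tue: 09:25–16:52 = 7 h 27 min; less 30 min break → 6 h 57 min
Wed: 07:04–19:01 = 11 h 57 min; less 30 min break → 11 h 27 min
Thu: 10:10–17:25 = 7 h 15 min; less 30 min break → 6 h 45 min
Fri: 07:32–19:14 = 11 h 42 min; less 30 min break → 11 h 12 min
Sat: 08:20–18:41 = 10 h 21 min; less 30 min break → 9 h 51 min
Total worked: 46 h 12 min = 2772 min.
Regular 40 h 0 min = 2400 min at $36.00/h; overtime 6 h 12 min = 372 min at $54.00/h.
Pay = (2400 × $36.00 + 372 × $54.00) ÷ 60 = $1774.80.

$1774.80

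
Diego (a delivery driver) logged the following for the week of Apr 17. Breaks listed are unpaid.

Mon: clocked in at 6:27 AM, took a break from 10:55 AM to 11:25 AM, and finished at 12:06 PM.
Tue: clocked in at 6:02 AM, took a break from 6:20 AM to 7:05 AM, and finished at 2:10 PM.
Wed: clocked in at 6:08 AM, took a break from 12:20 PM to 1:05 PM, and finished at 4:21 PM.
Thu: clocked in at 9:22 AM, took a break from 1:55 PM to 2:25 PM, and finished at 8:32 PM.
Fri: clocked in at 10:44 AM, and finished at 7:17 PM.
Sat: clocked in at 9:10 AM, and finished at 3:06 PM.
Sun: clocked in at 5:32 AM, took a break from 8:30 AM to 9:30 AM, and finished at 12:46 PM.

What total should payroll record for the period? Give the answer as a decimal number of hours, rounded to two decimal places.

53.38 hours

Mon: 6:27 AM–12:06 PM = 5 h 39 min; less 30 min break → 5 h 9 min
Tue: 6:02 AM–2:10 PM = 8 h 8 min; less 45 min break → 7 h 23 min
Wed: 6:08 AM–4:21 PM = 10 h 13 min; less 45 min break → 9 h 28 min
Thu: 9:22 AM–8:32 PM = 11 h 10 min; less 30 min break → 10 h 40 min
Fri: 10:44 AM–7:17 PM = 8 h 33 min
Sat: 9:10 AM–3:06 PM = 5 h 56 min
Sun: 5:32 AM–12:46 PM = 7 h 14 min; less 60 min break → 6 h 14 min
Total: 5 h 9 min + 7 h 23 min + 9 h 28 min + 10 h 40 min + 8 h 33 min + 5 h 56 min + 6 h 14 min = 53 h 23 min.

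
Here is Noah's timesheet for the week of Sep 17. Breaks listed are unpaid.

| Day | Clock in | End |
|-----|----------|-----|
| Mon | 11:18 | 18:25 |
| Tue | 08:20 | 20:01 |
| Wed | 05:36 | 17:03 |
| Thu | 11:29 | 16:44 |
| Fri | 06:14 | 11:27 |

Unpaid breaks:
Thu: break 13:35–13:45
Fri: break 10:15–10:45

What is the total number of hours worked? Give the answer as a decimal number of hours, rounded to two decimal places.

40.05 hours

Mon: 11:18–18:25 = 7 h 7 min
Tue: 08:20–20:01 = 11 h 41 min
Wed: 05:36–17:03 = 11 h 27 min
Thu: 11:29–16:44 = 5 h 15 min; less 10 min break → 5 h 5 min
Fri: 06:14–11:27 = 5 h 13 min; less 30 min break → 4 h 43 min
Total: 7 h 7 min + 11 h 41 min + 11 h 27 min + 5 h 5 min + 4 h 43 min = 40 h 3 min.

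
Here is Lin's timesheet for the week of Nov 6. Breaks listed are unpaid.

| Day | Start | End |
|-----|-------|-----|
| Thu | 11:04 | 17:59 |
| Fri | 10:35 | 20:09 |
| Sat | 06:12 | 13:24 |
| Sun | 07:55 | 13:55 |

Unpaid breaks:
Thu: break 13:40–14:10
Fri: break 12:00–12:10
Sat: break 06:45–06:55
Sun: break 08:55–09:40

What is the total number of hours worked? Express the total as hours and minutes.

Thu: 11:04–17:59 = 6 h 55 min; less 30 min break → 6 h 25 min
Fri: 10:35–20:09 = 9 h 34 min; less 10 min break → 9 h 24 min
Sat: 06:12–13:24 = 7 h 12 min; less 10 min break → 7 h 2 min
Sun: 07:55–13:55 = 6 h 0 min; less 45 min break → 5 h 15 min
Total: 6 h 25 min + 9 h 24 min + 7 h 2 min + 5 h 15 min = 28 h 6 min.

28 h 6 min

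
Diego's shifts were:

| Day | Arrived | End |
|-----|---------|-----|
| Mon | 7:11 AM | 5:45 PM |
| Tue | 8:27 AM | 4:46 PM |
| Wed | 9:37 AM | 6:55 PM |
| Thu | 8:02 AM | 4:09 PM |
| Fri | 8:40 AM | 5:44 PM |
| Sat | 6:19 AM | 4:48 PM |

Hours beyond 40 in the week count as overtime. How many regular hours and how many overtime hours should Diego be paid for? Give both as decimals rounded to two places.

Mon: 7:11 AM–5:45 PM = 10 h 34 min
Tue: 8:27 AM–4:46 PM = 8 h 19 min
Wed: 9:37 AM–6:55 PM = 9 h 18 min
Thu: 8:02 AM–4:09 PM = 8 h 7 min
Fri: 8:40 AM–5:44 PM = 9 h 4 min
Sat: 6:19 AM–4:48 PM = 10 h 29 min
Total worked: 55 h 51 min = 55.85 h.
Threshold 40 h → overtime 15 h 51 min, regular 40 h 0 min.

Regular 40.00 hours, overtime 15.85 hours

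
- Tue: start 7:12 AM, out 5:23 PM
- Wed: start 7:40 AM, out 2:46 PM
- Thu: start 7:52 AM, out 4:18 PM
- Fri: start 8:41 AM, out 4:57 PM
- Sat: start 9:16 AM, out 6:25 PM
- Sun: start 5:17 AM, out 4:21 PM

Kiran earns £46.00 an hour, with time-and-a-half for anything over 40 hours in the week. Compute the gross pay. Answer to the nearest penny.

£2819.80

Tue: 7:12 AM–5:23 PM = 10 h 11 min
Wed: 7:40 AM–2:46 PM = 7 h 6 min
Thu: 7:52 AM–4:18 PM = 8 h 26 min
Fri: 8:41 AM–4:57 PM = 8 h 16 min
Sat: 9:16 AM–6:25 PM = 9 h 9 min
Sun: 5:17 AM–4:21 PM = 11 h 4 min
Total worked: 54 h 12 min = 3252 min.
Regular 40 h 0 min = 2400 min at £46.00/h; overtime 14 h 12 min = 852 min at £69.00/h.
Pay = (2400 × £46.00 + 852 × £69.00) ÷ 60 = £2819.80.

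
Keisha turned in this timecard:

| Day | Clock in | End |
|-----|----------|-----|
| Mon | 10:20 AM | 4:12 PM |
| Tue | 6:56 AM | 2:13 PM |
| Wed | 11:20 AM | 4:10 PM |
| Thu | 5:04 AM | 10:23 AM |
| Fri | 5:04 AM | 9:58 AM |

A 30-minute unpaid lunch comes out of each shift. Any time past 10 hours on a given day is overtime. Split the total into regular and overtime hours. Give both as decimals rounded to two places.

Regular 25.70 hours, overtime 0.00 hours

Mon: 10:20 AM–4:12 PM = 5 h 52 min; less 30 min break → 5 h 22 min
Tue: 6:56 AM–2:13 PM = 7 h 17 min; less 30 min break → 6 h 47 min
Wed: 11:20 AM–4:10 PM = 4 h 50 min; less 30 min break → 4 h 20 min
Thu: 5:04 AM–10:23 AM = 5 h 19 min; less 30 min break → 4 h 49 min
Fri: 5:04 AM–9:58 AM = 4 h 54 min; less 30 min break → 4 h 24 min
Mon reg 5 h 22 min / OT 0 h 0 min; Tue reg 6 h 47 min / OT 0 h 0 min; Wed reg 4 h 20 min / OT 0 h 0 min; Thu reg 4 h 49 min / OT 0 h 0 min; Fri reg 4 h 24 min / OT 0 h 0 min.
Totals: regular 25 h 42 min, overtime 0 h 0 min.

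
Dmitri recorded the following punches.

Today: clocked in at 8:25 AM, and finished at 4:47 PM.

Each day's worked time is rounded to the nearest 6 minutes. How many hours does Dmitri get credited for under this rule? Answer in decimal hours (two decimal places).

Today: 8:25 AM–4:47 PM = 8 h 22 min → rounds to 8 h 24 min

8.40 hours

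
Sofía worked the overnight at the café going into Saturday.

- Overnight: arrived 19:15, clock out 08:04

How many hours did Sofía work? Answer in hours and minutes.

Overnight: 19:15 → midnight = 4 h 45 min; midnight → 08:04 = 8 h 4 min; span 12 h 49 min

12 h 49 min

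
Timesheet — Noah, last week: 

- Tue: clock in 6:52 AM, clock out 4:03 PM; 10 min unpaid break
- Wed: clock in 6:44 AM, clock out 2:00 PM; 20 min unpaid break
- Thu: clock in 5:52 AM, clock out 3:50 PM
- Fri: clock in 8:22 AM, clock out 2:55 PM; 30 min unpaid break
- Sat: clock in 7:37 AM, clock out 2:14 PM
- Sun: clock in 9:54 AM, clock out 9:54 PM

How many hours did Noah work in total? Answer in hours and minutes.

Tue: 6:52 AM–4:03 PM = 9 h 11 min; less 10 min break → 9 h 1 min
Wed: 6:44 AM–2:00 PM = 7 h 16 min; less 20 min break → 6 h 56 min
Thu: 5:52 AM–3:50 PM = 9 h 58 min
Fri: 8:22 AM–2:55 PM = 6 h 33 min; less 30 min break → 6 h 3 min
Sat: 7:37 AM–2:14 PM = 6 h 37 min
Sun: 9:54 AM–9:54 PM = 12 h 0 min
Total: 9 h 1 min + 6 h 56 min + 9 h 58 min + 6 h 3 min + 6 h 37 min + 12 h 0 min = 50 h 35 min.

50 h 35 min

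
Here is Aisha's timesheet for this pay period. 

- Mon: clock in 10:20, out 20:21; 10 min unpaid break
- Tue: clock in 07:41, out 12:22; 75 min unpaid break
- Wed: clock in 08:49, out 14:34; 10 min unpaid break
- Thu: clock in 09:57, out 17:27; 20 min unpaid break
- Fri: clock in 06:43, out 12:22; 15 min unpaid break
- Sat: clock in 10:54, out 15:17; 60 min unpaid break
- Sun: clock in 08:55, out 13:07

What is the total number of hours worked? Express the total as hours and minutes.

39 h 1 min

Mon: 10:20–20:21 = 10 h 1 min; less 10 min break → 9 h 51 min
Tue: 07:41–12:22 = 4 h 41 min; less 75 min break → 3 h 26 min
Wed: 08:49–14:34 = 5 h 45 min; less 10 min break → 5 h 35 min
Thu: 09:57–17:27 = 7 h 30 min; less 20 min break → 7 h 10 min
Fri: 06:43–12:22 = 5 h 39 min; less 15 min break → 5 h 24 min
Sat: 10:54–15:17 = 4 h 23 min; less 60 min break → 3 h 23 min
Sun: 08:55–13:07 = 4 h 12 min
Total: 9 h 51 min + 3 h 26 min + 5 h 35 min + 7 h 10 min + 5 h 24 min + 3 h 23 min + 4 h 12 min = 39 h 1 min.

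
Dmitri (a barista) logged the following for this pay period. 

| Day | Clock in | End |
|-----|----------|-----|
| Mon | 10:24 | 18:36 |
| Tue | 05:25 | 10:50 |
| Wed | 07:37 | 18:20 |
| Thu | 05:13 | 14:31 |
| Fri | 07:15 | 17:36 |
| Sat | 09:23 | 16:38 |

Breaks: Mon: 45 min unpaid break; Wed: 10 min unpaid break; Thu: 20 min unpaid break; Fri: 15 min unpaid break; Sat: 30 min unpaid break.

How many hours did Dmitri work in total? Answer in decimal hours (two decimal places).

49.23 hours

Mon: 10:24–18:36 = 8 h 12 min; less 45 min break → 7 h 27 min
Tue: 05:25–10:50 = 5 h 25 min
Wed: 07:37–18:20 = 10 h 43 min; less 10 min break → 10 h 33 min
Thu: 05:13–14:31 = 9 h 18 min; less 20 min break → 8 h 58 min
Fri: 07:15–17:36 = 10 h 21 min; less 15 min break → 10 h 6 min
Sat: 09:23–16:38 = 7 h 15 min; less 30 min break → 6 h 45 min
Total: 7 h 27 min + 5 h 25 min + 10 h 33 min + 8 h 58 min + 10 h 6 min + 6 h 45 min = 49 h 14 min.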